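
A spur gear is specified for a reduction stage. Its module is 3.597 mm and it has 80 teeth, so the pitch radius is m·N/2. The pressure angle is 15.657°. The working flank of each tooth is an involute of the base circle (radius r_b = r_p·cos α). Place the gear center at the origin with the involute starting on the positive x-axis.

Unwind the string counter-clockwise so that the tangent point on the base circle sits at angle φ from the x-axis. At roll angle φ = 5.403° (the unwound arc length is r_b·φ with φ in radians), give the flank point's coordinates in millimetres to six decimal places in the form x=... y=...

x=139.155891 y=0.038691

pitch radius r_p = m·N/2 = 3.597·80/2 = 143.880000
base radius r_b = r_p·cos α = 143.880000·cos 15.657° = 138.541269
roll angle φ = 5.403° = 0.09430014 rad
x = r_b·(cos φ + φ·sin φ) = 138.541269·(0.99555704 + 0.09430014·0.09416044) = 139.155891
y = r_b·(sin φ − φ·cos φ) = 138.541269·(0.09416044 − 0.09430014·0.99555704) = 0.038691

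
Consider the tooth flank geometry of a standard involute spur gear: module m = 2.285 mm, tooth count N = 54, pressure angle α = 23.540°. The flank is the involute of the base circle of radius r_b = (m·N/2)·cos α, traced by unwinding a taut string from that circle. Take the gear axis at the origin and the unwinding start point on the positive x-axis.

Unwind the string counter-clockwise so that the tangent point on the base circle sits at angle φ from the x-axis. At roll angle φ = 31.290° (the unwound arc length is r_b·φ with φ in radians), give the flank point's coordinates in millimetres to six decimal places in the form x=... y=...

pitch radius r_p = m·N/2 = 2.285·54/2 = 61.695000
base radius r_b = r_p·cos α = 61.695000·cos 23.540° = 56.560833
roll angle φ = 31.290° = 0.54611352 rad
x = r_b·(cos φ + φ·sin φ) = 56.560833·(0.85454949 + 0.54611352·0.51936997) = 64.376661
y = r_b·(sin φ − φ·cos φ) = 56.560833·(0.51936997 − 0.54611352·0.85454949) = 2.980130

x=64.376661 y=2.980130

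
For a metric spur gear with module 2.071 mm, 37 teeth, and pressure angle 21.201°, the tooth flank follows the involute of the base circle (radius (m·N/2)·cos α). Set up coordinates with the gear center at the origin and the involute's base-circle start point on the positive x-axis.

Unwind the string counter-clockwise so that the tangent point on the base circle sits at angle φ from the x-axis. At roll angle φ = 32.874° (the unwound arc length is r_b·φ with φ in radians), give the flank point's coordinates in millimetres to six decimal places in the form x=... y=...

pitch radius r_p = m·N/2 = 2.071·37/2 = 38.313500
base radius r_b = r_p·cos α = 38.313500·cos 21.201° = 35.720346
roll angle φ = 32.874° = 0.57375954 rad
x = r_b·(cos φ + φ·sin φ) = 35.720346·(0.83986626 + 0.57375954·0.54279339) = 41.124804
y = r_b·(sin φ − φ·cos φ) = 35.720346·(0.54279339 − 0.57375954·0.83986626) = 2.175802

x=41.124804 y=2.175802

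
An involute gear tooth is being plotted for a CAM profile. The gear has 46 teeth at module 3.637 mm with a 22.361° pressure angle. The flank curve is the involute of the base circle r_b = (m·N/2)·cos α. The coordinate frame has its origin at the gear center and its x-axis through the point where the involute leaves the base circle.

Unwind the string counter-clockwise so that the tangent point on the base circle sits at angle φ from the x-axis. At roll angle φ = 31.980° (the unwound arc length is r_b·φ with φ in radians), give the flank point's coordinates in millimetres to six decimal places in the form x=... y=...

x=88.488899 y=4.345872

pitch radius r_p = m·N/2 = 3.637·46/2 = 83.651000
base radius r_b = r_p·cos α = 83.651000·cos 22.361° = 77.360880
roll angle φ = 31.980° = 0.55815629 rad
x = r_b·(cos φ + φ·sin φ) = 77.360880·(0.84823302 + 0.55815629·0.52962321) = 88.488899
y = r_b·(sin φ − φ·cos φ) = 77.360880·(0.52962321 − 0.55815629·0.84823302) = 4.345872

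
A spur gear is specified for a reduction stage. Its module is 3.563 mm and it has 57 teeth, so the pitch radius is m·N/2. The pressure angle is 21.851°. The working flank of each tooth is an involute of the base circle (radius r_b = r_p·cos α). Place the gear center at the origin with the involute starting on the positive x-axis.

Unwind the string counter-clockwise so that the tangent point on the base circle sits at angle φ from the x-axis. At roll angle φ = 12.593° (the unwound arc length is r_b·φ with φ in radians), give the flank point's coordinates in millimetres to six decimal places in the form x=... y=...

pitch radius r_p = m·N/2 = 3.563·57/2 = 101.545500
base radius r_b = r_p·cos α = 101.545500·cos 21.851° = 94.249953
roll angle φ = 12.593° = 0.21978931 rad
x = r_b·(cos φ + φ·sin φ) = 94.249953·(0.97594341 + 0.21978931·0.21802401) = 96.499017
y = r_b·(sin φ − φ·cos φ) = 94.249953·(0.21802401 − 0.21978931·0.97594341) = 0.331956

x=96.499017 y=0.331956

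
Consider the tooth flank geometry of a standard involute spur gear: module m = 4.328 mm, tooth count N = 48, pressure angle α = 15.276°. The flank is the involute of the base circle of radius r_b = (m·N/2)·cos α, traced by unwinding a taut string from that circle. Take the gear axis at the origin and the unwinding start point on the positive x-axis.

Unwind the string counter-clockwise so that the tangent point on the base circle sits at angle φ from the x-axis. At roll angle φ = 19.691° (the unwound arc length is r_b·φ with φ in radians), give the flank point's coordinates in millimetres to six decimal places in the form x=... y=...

x=105.945871 y=1.339838

pitch radius r_p = m·N/2 = 4.328·48/2 = 103.872000
base radius r_b = r_p·cos α = 103.872000·cos 15.276° = 100.201980
roll angle φ = 19.691° = 0.34367278 rad
x = r_b·(cos φ + φ·sin φ) = 100.201980·(0.94152348 + 0.34367278·0.33694737) = 105.945871
y = r_b·(sin φ − φ·cos φ) = 100.201980·(0.33694737 − 0.34367278·0.94152348) = 1.339838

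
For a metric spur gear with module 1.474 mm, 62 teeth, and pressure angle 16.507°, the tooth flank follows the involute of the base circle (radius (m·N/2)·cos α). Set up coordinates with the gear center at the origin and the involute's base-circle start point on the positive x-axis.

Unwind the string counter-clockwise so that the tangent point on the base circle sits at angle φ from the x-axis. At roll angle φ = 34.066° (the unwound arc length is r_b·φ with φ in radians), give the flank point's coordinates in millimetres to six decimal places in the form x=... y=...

pitch radius r_p = m·N/2 = 1.474·62/2 = 45.694000
base radius r_b = r_p·cos α = 45.694000·cos 16.507° = 43.810723
roll angle φ = 34.066° = 0.59456386 rad
x = r_b·(cos φ + φ·sin φ) = 43.810723·(0.82839288 + 0.59456386·0.56014751) = 50.883366
y = r_b·(sin φ − φ·cos φ) = 43.810723·(0.56014751 − 0.59456386·0.82839288) = 2.962264

x=50.883366 y=2.962264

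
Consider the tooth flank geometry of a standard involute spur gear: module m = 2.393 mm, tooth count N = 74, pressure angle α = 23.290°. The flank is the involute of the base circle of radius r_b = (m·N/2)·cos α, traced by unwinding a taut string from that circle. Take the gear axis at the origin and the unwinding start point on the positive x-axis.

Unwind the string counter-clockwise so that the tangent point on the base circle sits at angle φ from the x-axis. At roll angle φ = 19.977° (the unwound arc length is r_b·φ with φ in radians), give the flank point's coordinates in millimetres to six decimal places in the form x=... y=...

pitch radius r_p = m·N/2 = 2.393·74/2 = 88.541000
base radius r_b = r_p·cos α = 88.541000·cos 23.290° = 81.326272
roll angle φ = 19.977° = 0.34866442 rad
x = r_b·(cos φ + φ·sin φ) = 81.326272·(0.93982984 + 0.34866442·0.34164290) = 86.120339
y = r_b·(sin φ − φ·cos φ) = 81.326272·(0.34164290 − 0.34866442·0.93982984) = 1.135125

x=86.120339 y=1.135125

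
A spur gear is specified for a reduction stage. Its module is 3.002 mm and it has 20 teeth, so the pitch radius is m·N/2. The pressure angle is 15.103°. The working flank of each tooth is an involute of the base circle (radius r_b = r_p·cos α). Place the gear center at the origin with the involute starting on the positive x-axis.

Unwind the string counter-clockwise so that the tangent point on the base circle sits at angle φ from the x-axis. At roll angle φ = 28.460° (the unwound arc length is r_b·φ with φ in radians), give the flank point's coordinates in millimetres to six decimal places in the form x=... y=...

pitch radius r_p = m·N/2 = 3.002·20/2 = 30.020000
base radius r_b = r_p·cos α = 30.020000·cos 15.103° = 28.983079
roll angle φ = 28.460° = 0.49672071 rad
x = r_b·(cos φ + φ·sin φ) = 28.983079·(0.87915002 + 0.49672071·0.47654511) = 32.341054
y = r_b·(sin φ − φ·cos φ) = 28.983079·(0.47654511 − 0.49672071·0.87915002) = 1.155065

x=32.341054 y=1.155065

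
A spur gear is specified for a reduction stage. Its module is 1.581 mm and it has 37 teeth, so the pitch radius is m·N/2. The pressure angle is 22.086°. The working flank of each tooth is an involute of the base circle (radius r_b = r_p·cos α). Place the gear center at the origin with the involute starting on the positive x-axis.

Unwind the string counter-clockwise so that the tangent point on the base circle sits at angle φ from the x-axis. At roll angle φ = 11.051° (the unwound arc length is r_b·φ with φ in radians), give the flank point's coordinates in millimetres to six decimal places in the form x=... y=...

x=27.601701 y=0.064581

pitch radius r_p = m·N/2 = 1.581·37/2 = 29.248500
base radius r_b = r_p·cos α = 29.248500·cos 22.086° = 27.102261
roll angle φ = 11.051° = 0.19287634 rad
x = r_b·(cos φ + φ·sin φ) = 27.102261·(0.98145695 + 0.19287634·0.19168268) = 27.601701
y = r_b·(sin φ − φ·cos φ) = 27.102261·(0.19168268 − 0.19287634·0.98145695) = 0.064581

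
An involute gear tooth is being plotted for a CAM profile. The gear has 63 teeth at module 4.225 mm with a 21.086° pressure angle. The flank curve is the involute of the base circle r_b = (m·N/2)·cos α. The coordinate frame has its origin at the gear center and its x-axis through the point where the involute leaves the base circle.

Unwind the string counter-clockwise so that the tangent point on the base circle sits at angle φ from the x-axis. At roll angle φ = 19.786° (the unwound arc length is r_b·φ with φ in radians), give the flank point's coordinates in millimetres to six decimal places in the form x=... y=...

x=131.361084 y=1.684361

pitch radius r_p = m·N/2 = 4.225·63/2 = 133.087500
base radius r_b = r_p·cos α = 133.087500·cos 21.086° = 124.176157
roll angle φ = 19.786° = 0.34533085 rad
x = r_b·(cos φ + φ·sin φ) = 124.176157·(0.94096351 + 0.34533085·0.33850801) = 131.361084
y = r_b·(sin φ − φ·cos φ) = 124.176157·(0.33850801 − 0.34533085·0.94096351) = 1.684361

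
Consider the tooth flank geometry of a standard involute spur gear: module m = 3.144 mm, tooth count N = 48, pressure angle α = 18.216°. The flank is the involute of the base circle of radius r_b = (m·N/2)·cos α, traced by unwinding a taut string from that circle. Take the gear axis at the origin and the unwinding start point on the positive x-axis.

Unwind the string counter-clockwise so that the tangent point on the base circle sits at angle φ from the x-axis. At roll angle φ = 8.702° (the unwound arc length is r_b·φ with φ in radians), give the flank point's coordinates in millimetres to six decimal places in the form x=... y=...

x=72.496407 y=0.083508

pitch radius r_p = m·N/2 = 3.144·48/2 = 75.456000
base radius r_b = r_p·cos α = 75.456000·cos 18.216° = 71.674507
roll angle φ = 8.702° = 0.15187855 rad
x = r_b·(cos φ + φ·sin φ) = 71.674507·(0.98848861 + 0.15187855·0.15129533) = 72.496407
y = r_b·(sin φ − φ·cos φ) = 71.674507·(0.15129533 − 0.15187855·0.98848861) = 0.083508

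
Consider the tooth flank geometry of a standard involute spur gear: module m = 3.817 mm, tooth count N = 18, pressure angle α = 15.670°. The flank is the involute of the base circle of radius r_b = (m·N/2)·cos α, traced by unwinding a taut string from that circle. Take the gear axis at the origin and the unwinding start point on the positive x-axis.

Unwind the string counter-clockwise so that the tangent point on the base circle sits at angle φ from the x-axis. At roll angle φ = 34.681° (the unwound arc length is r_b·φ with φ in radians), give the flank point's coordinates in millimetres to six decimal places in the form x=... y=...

pitch radius r_p = m·N/2 = 3.817·18/2 = 34.353000
base radius r_b = r_p·cos α = 34.353000·cos 15.670° = 33.076212
roll angle φ = 34.681° = 0.60529764 rad
x = r_b·(cos φ + φ·sin φ) = 33.076212·(0.82233278 + 0.60529764·0.56900686) = 38.591713
y = r_b·(sin φ − φ·cos φ) = 33.076212·(0.56900686 − 0.60529764·0.82233278) = 2.356706

x=38.591713 y=2.356706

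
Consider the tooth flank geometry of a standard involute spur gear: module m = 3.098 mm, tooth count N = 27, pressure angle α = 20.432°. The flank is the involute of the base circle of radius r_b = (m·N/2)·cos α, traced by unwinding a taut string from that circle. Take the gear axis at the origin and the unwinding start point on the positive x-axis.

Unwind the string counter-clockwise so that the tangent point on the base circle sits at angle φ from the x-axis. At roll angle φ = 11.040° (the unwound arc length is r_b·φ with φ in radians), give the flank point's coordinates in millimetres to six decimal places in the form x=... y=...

pitch radius r_p = m·N/2 = 3.098·27/2 = 41.823000
base radius r_b = r_p·cos α = 41.823000·cos 20.432° = 39.191796
roll angle φ = 11.040° = 0.19268435 rad
x = r_b·(cos φ + φ·sin φ) = 39.191796·(0.98149373 + 0.19268435·0.19149425) = 39.912599
y = r_b·(sin φ − φ·cos φ) = 39.191796·(0.19149425 − 0.19268435·0.98149373) = 0.093111

x=39.912599 y=0.093111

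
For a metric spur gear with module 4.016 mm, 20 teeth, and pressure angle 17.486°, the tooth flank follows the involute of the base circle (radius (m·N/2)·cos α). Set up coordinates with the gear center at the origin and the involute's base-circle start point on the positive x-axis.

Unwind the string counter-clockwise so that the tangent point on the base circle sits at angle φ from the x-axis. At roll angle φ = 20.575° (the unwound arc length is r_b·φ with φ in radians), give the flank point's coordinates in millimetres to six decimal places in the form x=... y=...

x=40.694909 y=0.583669

pitch radius r_p = m·N/2 = 4.016·20/2 = 40.160000
base radius r_b = r_p·cos α = 40.160000·cos 17.486° = 38.304222
roll angle φ = 20.575° = 0.35910149 rad
x = r_b·(cos φ + φ·sin φ) = 38.304222·(0.93621297 + 0.35910149·0.35143318) = 40.694909
y = r_b·(sin φ − φ·cos φ) = 38.304222·(0.35143318 − 0.35910149·0.93621297) = 0.583669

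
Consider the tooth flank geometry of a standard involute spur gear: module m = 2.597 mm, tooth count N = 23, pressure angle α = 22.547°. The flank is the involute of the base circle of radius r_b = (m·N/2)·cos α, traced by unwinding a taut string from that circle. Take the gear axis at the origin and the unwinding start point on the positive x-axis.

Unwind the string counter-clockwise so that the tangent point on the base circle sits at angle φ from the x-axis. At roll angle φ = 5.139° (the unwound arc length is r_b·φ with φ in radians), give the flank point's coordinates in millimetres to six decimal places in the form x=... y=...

pitch radius r_p = m·N/2 = 2.597·23/2 = 29.865500
base radius r_b = r_p·cos α = 29.865500·cos 22.547° = 27.582740
roll angle φ = 5.139° = 0.08969247 rad
x = r_b·(cos φ + φ·sin φ) = 27.582740·(0.99598033 + 0.08969247·0.08957226) = 27.693465
y = r_b·(sin φ − φ·cos φ) = 27.582740·(0.08957226 − 0.08969247·0.99598033) = 0.006629

x=27.693465 y=0.006629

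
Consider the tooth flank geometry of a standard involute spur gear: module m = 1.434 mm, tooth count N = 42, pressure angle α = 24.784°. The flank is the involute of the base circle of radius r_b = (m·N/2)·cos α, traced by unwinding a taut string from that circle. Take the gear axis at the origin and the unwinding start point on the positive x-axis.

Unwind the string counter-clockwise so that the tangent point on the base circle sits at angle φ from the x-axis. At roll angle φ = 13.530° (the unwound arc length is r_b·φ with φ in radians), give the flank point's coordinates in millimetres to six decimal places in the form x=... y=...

pitch radius r_p = m·N/2 = 1.434·42/2 = 30.114000
base radius r_b = r_p·cos α = 30.114000·cos 24.784° = 27.340337
roll angle φ = 13.530° = 0.23614305 rad
x = r_b·(cos φ + φ·sin φ) = 27.340337·(0.97224756 + 0.23614305·0.23395446) = 28.092040
y = r_b·(sin φ − φ·cos φ) = 27.340337·(0.23395446 − 0.23614305·0.97224756) = 0.119340

x=28.092040 y=0.119340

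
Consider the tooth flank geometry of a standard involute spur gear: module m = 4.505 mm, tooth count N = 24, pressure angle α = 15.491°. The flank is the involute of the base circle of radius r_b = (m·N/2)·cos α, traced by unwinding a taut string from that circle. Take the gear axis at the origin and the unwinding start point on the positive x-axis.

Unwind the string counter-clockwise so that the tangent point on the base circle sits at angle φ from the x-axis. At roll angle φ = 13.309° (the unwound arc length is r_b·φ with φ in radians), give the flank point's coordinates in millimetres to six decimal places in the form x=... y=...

pitch radius r_p = m·N/2 = 4.505·24/2 = 54.060000
base radius r_b = r_p·cos α = 54.060000·cos 15.491° = 52.096131
roll angle φ = 13.309° = 0.23228587 rad
x = r_b·(cos φ + φ·sin φ) = 52.096131·(0.97314272 + 0.23228587·0.23020260) = 53.482697
y = r_b·(sin φ − φ·cos φ) = 52.096131·(0.23020260 − 0.23228587·0.97314272) = 0.216475

x=53.482697 y=0.216475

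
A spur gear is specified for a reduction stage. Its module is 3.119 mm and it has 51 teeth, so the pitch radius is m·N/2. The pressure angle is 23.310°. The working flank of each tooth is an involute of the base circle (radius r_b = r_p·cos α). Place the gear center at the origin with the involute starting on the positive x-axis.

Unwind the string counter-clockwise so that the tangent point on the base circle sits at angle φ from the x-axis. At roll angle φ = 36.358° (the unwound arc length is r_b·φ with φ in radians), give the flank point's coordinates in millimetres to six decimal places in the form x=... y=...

x=86.301244 y=5.974447

pitch radius r_p = m·N/2 = 3.119·51/2 = 79.534500
base radius r_b = r_p·cos α = 79.534500·cos 23.310° = 73.042682
roll angle φ = 36.358° = 0.63456681 rad
x = r_b·(cos φ + φ·sin φ) = 73.042682·(0.80532858 + 0.63456681·0.59282871) = 86.301244
y = r_b·(sin φ − φ·cos φ) = 73.042682·(0.59282871 − 0.63456681·0.80532858) = 5.974447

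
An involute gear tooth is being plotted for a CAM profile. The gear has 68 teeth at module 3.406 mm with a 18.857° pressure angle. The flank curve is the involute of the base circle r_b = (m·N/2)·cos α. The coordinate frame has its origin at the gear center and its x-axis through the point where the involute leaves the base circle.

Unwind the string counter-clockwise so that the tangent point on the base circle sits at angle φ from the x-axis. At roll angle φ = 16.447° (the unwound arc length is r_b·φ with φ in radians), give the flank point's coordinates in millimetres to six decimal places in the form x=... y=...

x=114.011064 y=0.856946

pitch radius r_p = m·N/2 = 3.406·68/2 = 115.804000
base radius r_b = r_p·cos α = 115.804000·cos 18.857° = 109.588590
roll angle φ = 16.447° = 0.28705430 rad
x = r_b·(cos φ + φ·sin φ) = 109.588590·(0.95908205 + 0.28705430·0.28312829) = 114.011064
y = r_b·(sin φ − φ·cos φ) = 109.588590·(0.28312829 − 0.28705430·0.95908205) = 0.856946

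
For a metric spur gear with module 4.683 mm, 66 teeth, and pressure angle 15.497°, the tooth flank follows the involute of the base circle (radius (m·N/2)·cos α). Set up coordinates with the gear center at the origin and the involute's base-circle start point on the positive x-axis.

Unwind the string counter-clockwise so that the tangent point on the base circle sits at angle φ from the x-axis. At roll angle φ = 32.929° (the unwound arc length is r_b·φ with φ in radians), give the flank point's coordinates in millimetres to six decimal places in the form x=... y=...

pitch radius r_p = m·N/2 = 4.683·66/2 = 154.539000
base radius r_b = r_p·cos α = 154.539000·cos 15.497° = 148.920649
roll angle φ = 32.929° = 0.57471947 rad
x = r_b·(cos φ + φ·sin φ) = 148.920649·(0.83934483 + 0.57471947·0.54359935) = 171.521139
y = r_b·(sin φ − φ·cos φ) = 148.920649·(0.54359935 − 0.57471947·0.83934483) = 9.115661

x=171.521139 y=9.115661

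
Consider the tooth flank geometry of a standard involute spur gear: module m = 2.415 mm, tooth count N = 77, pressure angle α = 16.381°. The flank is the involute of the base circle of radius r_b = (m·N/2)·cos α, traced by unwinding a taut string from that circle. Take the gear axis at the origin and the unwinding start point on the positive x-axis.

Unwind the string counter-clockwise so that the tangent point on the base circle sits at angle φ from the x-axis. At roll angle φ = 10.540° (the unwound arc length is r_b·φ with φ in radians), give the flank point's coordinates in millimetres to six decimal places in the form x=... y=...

x=90.699910 y=0.184477

pitch radius r_p = m·N/2 = 2.415·77/2 = 92.977500
base radius r_b = r_p·cos α = 92.977500·cos 16.381° = 89.203315
roll angle φ = 10.540° = 0.18395770 rad
x = r_b·(cos φ + φ·sin φ) = 89.203315·(0.98312744 + 0.18395770·0.18292192) = 90.699910
y = r_b·(sin φ − φ·cos φ) = 89.203315·(0.18292192 − 0.18395770·0.98312744) = 0.184477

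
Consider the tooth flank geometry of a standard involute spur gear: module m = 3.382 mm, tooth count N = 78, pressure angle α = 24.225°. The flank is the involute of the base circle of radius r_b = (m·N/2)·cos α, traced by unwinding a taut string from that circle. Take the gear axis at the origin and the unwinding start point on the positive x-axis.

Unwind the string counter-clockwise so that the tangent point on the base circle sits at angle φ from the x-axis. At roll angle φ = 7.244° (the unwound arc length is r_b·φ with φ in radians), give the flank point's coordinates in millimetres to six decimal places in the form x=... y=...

x=121.240739 y=0.080902

pitch radius r_p = m·N/2 = 3.382·78/2 = 131.898000
base radius r_b = r_p·cos α = 131.898000·cos 24.225° = 120.283216
roll angle φ = 7.244° = 0.12643165 rad
x = r_b·(cos φ + φ·sin φ) = 120.283216·(0.99201816 + 0.12643165·0.12609509) = 121.240739
y = r_b·(sin φ − φ·cos φ) = 120.283216·(0.12609509 − 0.12643165·0.99201816) = 0.080902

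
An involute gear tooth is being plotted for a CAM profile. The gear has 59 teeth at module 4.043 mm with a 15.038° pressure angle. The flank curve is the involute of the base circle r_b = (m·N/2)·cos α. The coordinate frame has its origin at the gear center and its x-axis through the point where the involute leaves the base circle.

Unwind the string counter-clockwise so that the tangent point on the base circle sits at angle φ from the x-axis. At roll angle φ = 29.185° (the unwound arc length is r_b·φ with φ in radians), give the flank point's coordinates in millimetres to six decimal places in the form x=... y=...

x=129.171576 y=4.943924

pitch radius r_p = m·N/2 = 4.043·59/2 = 119.268500
base radius r_b = r_p·cos α = 119.268500·cos 15.038° = 115.184026
roll angle φ = 29.185° = 0.50937434 rad
x = r_b·(cos φ + φ·sin φ) = 115.184026·(0.87304977 + 0.50937434·0.48763111) = 129.171576
y = r_b·(sin φ − φ·cos φ) = 115.184026·(0.48763111 − 0.50937434·0.87304977) = 4.943924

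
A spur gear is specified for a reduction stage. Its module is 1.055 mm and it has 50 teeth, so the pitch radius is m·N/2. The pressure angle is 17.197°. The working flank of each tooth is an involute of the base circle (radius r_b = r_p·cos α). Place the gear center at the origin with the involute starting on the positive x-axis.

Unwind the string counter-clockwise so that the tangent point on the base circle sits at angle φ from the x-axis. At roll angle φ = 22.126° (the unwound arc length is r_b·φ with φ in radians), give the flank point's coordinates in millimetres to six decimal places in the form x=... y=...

pitch radius r_p = m·N/2 = 1.055·50/2 = 26.375000
base radius r_b = r_p·cos α = 26.375000·cos 17.197° = 25.195875
roll angle φ = 22.126° = 0.38617155 rad
x = r_b·(cos φ + φ·sin φ) = 25.195875·(0.92635781 + 0.38617155·0.37664467) = 27.005122
y = r_b·(sin φ − φ·cos φ) = 25.195875·(0.37664467 − 0.38617155·0.92635781) = 0.476495

x=27.005122 y=0.476495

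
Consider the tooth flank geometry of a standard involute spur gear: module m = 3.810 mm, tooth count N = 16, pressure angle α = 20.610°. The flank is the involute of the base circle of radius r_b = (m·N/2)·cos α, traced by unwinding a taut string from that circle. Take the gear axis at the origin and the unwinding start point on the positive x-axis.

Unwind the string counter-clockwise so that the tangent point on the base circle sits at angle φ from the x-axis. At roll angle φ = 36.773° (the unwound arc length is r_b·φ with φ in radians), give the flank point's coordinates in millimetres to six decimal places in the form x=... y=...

pitch radius r_p = m·N/2 = 3.810·16/2 = 30.480000
base radius r_b = r_p·cos α = 30.480000·cos 20.610° = 28.529223
roll angle φ = 36.773° = 0.64180993 rad
x = r_b·(cos φ + φ·sin φ) = 28.529223·(0.80101357 + 0.64180993·0.59864620) = 33.813709
y = r_b·(sin φ − φ·cos φ) = 28.529223·(0.59864620 − 0.64180993·0.80101357) = 2.412081

x=33.813709 y=2.412081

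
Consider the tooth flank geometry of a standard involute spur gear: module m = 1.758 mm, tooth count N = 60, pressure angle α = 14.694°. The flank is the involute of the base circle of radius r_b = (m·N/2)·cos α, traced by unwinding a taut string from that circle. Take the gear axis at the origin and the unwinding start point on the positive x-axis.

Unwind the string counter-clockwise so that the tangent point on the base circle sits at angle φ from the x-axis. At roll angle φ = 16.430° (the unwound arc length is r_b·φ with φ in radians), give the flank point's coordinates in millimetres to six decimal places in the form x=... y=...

x=53.069664 y=0.397692

pitch radius r_p = m·N/2 = 1.758·60/2 = 52.740000
base radius r_b = r_p·cos α = 52.740000·cos 14.694° = 51.015102
roll angle φ = 16.430° = 0.28675760 rad
x = r_b·(cos φ + φ·sin φ) = 51.015102·(0.95916601 + 0.28675760·0.28284371) = 53.069664
y = r_b·(sin φ − φ·cos φ) = 51.015102·(0.28284371 − 0.28675760·0.95916601) = 0.397692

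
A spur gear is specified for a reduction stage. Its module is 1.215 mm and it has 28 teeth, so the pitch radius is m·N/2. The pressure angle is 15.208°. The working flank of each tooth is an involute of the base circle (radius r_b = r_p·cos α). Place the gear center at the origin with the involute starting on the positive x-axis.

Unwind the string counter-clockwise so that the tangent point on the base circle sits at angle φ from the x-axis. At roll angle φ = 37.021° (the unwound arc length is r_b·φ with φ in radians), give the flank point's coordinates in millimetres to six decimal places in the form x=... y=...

x=19.491330 y=1.415262

pitch radius r_p = m·N/2 = 1.215·28/2 = 17.010000
base radius r_b = r_p·cos α = 17.010000·cos 15.208° = 16.414308
roll angle φ = 37.021° = 0.64613834 rad
x = r_b·(cos φ + φ·sin φ) = 16.414308·(0.79841488 + 0.64613834·0.60210770) = 19.491330
y = r_b·(sin φ − φ·cos φ) = 16.414308·(0.60210770 − 0.64613834·0.79841488) = 1.415262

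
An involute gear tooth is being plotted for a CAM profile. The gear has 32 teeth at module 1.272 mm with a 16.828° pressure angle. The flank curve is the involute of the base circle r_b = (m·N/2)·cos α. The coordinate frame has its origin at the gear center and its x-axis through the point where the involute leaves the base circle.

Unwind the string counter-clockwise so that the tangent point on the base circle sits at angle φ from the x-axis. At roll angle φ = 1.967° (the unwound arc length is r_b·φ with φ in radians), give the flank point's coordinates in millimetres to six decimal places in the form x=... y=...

pitch radius r_p = m·N/2 = 1.272·32/2 = 20.352000
base radius r_b = r_p·cos α = 20.352000·cos 16.828° = 19.480489
roll angle φ = 1.967° = 0.03433063 rad
x = r_b·(cos φ + φ·sin φ) = 19.480489·(0.99941076 + 0.03433063·0.03432388) = 19.491966
y = r_b·(sin φ − φ·cos φ) = 19.480489·(0.03432388 − 0.03433063·0.99941076) = 0.000263

x=19.491966 y=0.000263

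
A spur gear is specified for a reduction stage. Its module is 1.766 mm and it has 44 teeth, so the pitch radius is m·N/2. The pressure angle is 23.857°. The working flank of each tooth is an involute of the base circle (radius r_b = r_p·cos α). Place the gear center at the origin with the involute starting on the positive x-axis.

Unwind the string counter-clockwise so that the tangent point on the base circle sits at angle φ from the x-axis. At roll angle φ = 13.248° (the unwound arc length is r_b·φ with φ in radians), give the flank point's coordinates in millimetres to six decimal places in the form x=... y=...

pitch radius r_p = m·N/2 = 1.766·44/2 = 38.852000
base radius r_b = r_p·cos α = 38.852000·cos 23.857° = 35.532398
roll angle φ = 13.248° = 0.23122122 rad
x = r_b·(cos φ + φ·sin φ) = 35.532398·(0.97338726 + 0.23122122·0.22916641) = 36.469579
y = r_b·(sin φ − φ·cos φ) = 35.532398·(0.22916641 − 0.23122122·0.97338726) = 0.145634

x=36.469579 y=0.145634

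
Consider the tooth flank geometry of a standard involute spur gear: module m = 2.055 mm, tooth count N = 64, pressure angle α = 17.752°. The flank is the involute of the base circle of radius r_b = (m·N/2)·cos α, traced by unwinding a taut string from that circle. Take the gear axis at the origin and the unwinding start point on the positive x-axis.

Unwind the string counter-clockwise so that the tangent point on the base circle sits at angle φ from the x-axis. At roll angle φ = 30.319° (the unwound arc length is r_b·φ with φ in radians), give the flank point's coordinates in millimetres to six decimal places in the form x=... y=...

pitch radius r_p = m·N/2 = 2.055·64/2 = 65.760000
base radius r_b = r_p·cos α = 65.760000·cos 17.752° = 62.628848
roll angle φ = 30.319° = 0.52916638 rad
x = r_b·(cos φ + φ·sin φ) = 62.628848·(0.86322820 + 0.52916638·0.50481391) = 70.793066
y = r_b·(sin φ − φ·cos φ) = 62.628848·(0.50481391 − 0.52916638·0.86322820) = 3.007598

x=70.793066 y=3.007598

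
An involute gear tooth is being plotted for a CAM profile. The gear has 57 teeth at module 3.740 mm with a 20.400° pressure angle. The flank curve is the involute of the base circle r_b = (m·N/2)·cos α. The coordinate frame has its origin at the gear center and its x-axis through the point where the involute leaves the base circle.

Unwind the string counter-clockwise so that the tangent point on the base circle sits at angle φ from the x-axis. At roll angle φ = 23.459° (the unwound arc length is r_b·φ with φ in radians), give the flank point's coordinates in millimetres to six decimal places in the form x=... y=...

x=107.931145 y=2.247647

pitch radius r_p = m·N/2 = 3.740·57/2 = 106.590000
base radius r_b = r_p·cos α = 106.590000·cos 20.400° = 99.904887
roll angle φ = 23.459° = 0.40943679 rad
x = r_b·(cos φ + φ·sin φ) = 99.904887·(0.91734518 + 0.40943679·0.39809273) = 107.931145
y = r_b·(sin φ − φ·cos φ) = 99.904887·(0.39809273 − 0.40943679·0.91734518) = 2.247647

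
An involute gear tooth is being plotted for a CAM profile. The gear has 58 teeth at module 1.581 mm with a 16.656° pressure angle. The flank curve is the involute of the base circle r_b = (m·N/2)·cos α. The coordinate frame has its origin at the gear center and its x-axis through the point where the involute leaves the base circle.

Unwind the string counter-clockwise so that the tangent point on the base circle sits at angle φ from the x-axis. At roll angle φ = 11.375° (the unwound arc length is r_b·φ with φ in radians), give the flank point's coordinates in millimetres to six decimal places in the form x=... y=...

pitch radius r_p = m·N/2 = 1.581·58/2 = 45.849000
base radius r_b = r_p·cos α = 45.849000·cos 16.656° = 43.925308
roll angle φ = 11.375° = 0.19853120 rad
x = r_b·(cos φ + φ·sin φ) = 43.925308·(0.98035733 + 0.19853120·0.19722960) = 44.782447
y = r_b·(sin φ − φ·cos φ) = 43.925308·(0.19722960 − 0.19853120·0.98035733) = 0.114121

x=44.782447 y=0.114121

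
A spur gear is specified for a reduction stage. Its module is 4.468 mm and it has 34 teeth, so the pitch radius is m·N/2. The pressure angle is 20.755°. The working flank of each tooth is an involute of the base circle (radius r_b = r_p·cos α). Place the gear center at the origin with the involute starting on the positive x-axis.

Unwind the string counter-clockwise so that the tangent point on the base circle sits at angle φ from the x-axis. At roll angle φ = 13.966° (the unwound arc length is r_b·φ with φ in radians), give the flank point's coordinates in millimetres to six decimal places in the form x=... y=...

pitch radius r_p = m·N/2 = 4.468·34/2 = 75.956000
base radius r_b = r_p·cos α = 75.956000·cos 20.755° = 71.026781
roll angle φ = 13.966° = 0.24375268 rad
x = r_b·(cos φ + φ·sin φ) = 71.026781·(0.97043911 + 0.24375268·0.24134607) = 73.105584
y = r_b·(sin φ − φ·cos φ) = 71.026781·(0.24134607 − 0.24375268·0.97043911) = 0.340853

x=73.105584 y=0.340853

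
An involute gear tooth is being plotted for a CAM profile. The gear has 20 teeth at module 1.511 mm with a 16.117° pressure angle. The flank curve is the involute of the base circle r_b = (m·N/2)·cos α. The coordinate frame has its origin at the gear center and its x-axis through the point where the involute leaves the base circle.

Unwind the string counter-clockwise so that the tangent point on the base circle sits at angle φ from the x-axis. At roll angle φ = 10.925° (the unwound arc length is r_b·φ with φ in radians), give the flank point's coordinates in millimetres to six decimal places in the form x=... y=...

x=14.777623 y=0.033423

pitch radius r_p = m·N/2 = 1.511·20/2 = 15.110000
base radius r_b = r_p·cos α = 15.110000·cos 16.117° = 14.516129
roll angle φ = 10.925° = 0.19067722 rad
x = r_b·(cos φ + φ·sin φ) = 14.516129·(0.98187611 + 0.19067722·0.18952389) = 14.777623
y = r_b·(sin φ − φ·cos φ) = 14.516129·(0.18952389 − 0.19067722·0.98187611) = 0.033423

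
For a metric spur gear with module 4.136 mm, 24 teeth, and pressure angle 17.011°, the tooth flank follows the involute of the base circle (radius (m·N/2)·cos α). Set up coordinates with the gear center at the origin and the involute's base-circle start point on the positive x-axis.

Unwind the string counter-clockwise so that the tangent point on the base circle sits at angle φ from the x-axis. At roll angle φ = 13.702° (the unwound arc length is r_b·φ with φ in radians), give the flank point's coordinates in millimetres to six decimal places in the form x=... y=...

pitch radius r_p = m·N/2 = 4.136·24/2 = 49.632000
base radius r_b = r_p·cos α = 49.632000·cos 17.011° = 47.460531
roll angle φ = 13.702° = 0.23914501 rad
x = r_b·(cos φ + φ·sin φ) = 47.460531·(0.97154085 + 0.23914501·0.23687206) = 48.798330
y = r_b·(sin φ − φ·cos φ) = 47.460531·(0.23687206 − 0.23914501·0.97154085) = 0.215134

x=48.798330 y=0.215134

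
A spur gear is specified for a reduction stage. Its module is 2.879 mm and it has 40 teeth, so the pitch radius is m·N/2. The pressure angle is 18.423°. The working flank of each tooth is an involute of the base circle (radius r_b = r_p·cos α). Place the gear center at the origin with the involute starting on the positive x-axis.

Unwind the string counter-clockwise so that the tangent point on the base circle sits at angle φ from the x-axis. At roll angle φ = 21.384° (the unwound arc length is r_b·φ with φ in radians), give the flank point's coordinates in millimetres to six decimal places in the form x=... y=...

x=58.302254 y=0.933554

pitch radius r_p = m·N/2 = 2.879·40/2 = 57.580000
base radius r_b = r_p·cos α = 57.580000·cos 18.423° = 54.628980
roll angle φ = 21.384° = 0.37322121 rad
x = r_b·(cos φ + φ·sin φ) = 54.628980·(0.93115767 + 0.37322121·0.36461677) = 58.302254
y = r_b·(sin φ − φ·cos φ) = 54.628980·(0.36461677 − 0.37322121·0.93115767) = 0.933554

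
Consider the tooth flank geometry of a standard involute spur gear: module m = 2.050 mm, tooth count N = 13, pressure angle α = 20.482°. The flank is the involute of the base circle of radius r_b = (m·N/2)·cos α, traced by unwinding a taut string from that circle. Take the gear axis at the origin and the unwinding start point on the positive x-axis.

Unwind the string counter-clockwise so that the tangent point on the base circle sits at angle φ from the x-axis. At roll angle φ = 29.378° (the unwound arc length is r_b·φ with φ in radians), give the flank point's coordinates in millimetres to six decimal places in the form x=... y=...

pitch radius r_p = m·N/2 = 2.050·13/2 = 13.325000
base radius r_b = r_p·cos α = 13.325000·cos 20.482° = 12.482622
roll angle φ = 29.378° = 0.51274283 rad
x = r_b·(cos φ + φ·sin φ) = 12.482622·(0.87140224 + 0.51274283·0.49056920) = 14.017212
y = r_b·(sin φ − φ·cos φ) = 12.482622·(0.49056920 − 0.51274283·0.87140224) = 0.546289

x=14.017212 y=0.546289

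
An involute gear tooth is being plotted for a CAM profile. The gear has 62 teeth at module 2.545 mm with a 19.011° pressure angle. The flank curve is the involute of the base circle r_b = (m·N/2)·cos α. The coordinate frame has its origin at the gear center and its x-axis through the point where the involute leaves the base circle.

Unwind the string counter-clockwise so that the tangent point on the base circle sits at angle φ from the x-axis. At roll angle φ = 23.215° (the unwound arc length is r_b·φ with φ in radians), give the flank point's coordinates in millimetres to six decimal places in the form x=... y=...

x=80.465583 y=1.626901

pitch radius r_p = m·N/2 = 2.545·62/2 = 78.895000
base radius r_b = r_p·cos α = 78.895000·cos 19.011° = 74.591755
roll angle φ = 23.215° = 0.40517819 rad
x = r_b·(cos φ + φ·sin φ) = 74.591755·(0.91903217 + 0.40517819·0.39418253) = 80.465583
y = r_b·(sin φ − φ·cos φ) = 74.591755·(0.39418253 − 0.40517819·0.91903217) = 1.626901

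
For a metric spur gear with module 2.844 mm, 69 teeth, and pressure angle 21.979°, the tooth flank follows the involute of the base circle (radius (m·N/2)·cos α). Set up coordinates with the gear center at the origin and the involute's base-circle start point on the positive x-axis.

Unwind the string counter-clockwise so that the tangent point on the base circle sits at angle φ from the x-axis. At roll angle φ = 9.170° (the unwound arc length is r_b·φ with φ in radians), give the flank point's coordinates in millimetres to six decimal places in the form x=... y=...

x=92.144751 y=0.124018

pitch radius r_p = m·N/2 = 2.844·69/2 = 98.118000
base radius r_b = r_p·cos α = 98.118000·cos 21.979° = 90.986891
roll angle φ = 9.170° = 0.16004669 rad
x = r_b·(cos φ + φ·sin φ) = 90.986891·(0.98721984 + 0.16004669·0.15936430) = 92.144751
y = r_b·(sin φ − φ·cos φ) = 90.986891·(0.15936430 − 0.16004669·0.98721984) = 0.124018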